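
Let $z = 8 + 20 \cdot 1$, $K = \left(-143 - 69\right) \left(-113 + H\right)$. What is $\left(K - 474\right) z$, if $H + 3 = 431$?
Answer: $-1883112$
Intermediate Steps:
$H = 428$ ($H = -3 + 431 = 428$)
$K = -66780$ ($K = \left(-143 - 69\right) \left(-113 + 428\right) = \left(-212\right) 315 = -66780$)
$z = 28$ ($z = 8 + 20 = 28$)
$\left(K - 474\right) z = \left(-66780 - 474\right) 28 = \left(-67254\right) 28 = -1883112$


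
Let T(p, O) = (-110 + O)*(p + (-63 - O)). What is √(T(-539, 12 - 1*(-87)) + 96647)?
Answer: √104358 ≈ 323.04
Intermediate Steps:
T(p, O) = (-110 + O)*(-63 + p - O)
√(T(-539, 12 - 1*(-87)) + 96647) = √((6930 - (12 - 1*(-87))² - 110*(-539) + 47*(12 - 1*(-87)) + (12 - 1*(-87))*(-539)) + 96647) = √((6930 - (12 + 87)² + 59290 + 47*(12 + 87) + (12 + 87)*(-539)) + 96647) = √((6930 - 1*99² + 59290 + 47*99 + 99*(-539)) + 96647) = √((6930 - 1*9801 + 59290 + 4653 - 53361) + 96647) = √((6930 - 9801 + 59290 + 4653 - 53361) + 96647) = √(7711 + 96647) = √104358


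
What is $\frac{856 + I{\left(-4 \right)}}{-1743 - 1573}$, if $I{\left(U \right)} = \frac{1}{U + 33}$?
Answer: $- \frac{24825}{96164} \approx -0.25815$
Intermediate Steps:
$I{\left(U \right)} = \frac{1}{33 + U}$
$\frac{856 + I{\left(-4 \right)}}{-1743 - 1573} = \frac{856 + \frac{1}{33 - 4}}{-1743 - 1573} = \frac{856 + \frac{1}{29}}{-3316} = \left(856 + \frac{1}{29}\right) \left(- \frac{1}{3316}\right) = \frac{24825}{29} \left(- \frac{1}{3316}\right) = - \frac{24825}{96164}$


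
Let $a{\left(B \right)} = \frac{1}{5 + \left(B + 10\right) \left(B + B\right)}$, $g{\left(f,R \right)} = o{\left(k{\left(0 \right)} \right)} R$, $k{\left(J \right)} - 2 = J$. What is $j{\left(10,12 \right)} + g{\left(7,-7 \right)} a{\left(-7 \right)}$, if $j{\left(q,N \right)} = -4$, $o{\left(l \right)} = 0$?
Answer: $-4$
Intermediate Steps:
$k{\left(J \right)} = 2 + J$
$g{\left(f,R \right)} = 0$ ($g{\left(f,R \right)} = 0 R = 0$)
$a{\left(B \right)} = \frac{1}{5 + 2 B \left(10 + B\right)}$ ($a{\left(B \right)} = \frac{1}{5 + \left(10 + B\right) 2 B} = \frac{1}{5 + 2 B \left(10 + B\right)}$)
$j{\left(10,12 \right)} + g{\left(7,-7 \right)} a{\left(-7 \right)} = -4 + \frac{0}{5 + 2 \left(-7\right)^{2} + 20 \left(-7\right)} = -4 + \frac{0}{5 + 2 \cdot 49 - 140} = -4 + \frac{0}{5 + 98 - 140} = -4 + \frac{0}{-37} = -4 + 0 \left(- \frac{1}{37}\right) = -4 + 0 = -4$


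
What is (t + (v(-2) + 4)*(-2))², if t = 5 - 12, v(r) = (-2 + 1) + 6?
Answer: 625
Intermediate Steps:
v(r) = 5 (v(r) = -1 + 6 = 5)
t = -7
(t + (v(-2) + 4)*(-2))² = (-7 + (5 + 4)*(-2))² = (-7 + 9*(-2))² = (-7 - 18)² = (-25)² = 625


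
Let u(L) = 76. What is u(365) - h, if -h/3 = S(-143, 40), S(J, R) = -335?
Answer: -929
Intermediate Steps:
h = 1005 (h = -3*(-335) = 1005)
u(365) - h = 76 - 1*1005 = 76 - 1005 = -929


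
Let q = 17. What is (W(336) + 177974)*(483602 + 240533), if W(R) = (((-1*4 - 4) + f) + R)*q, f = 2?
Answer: 132939599840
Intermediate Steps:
W(R) = -102 + 17*R (W(R) = (((-1*4 - 4) + 2) + R)*17 = (((-4 - 4) + 2) + R)*17 = ((-8 + 2) + R)*17 = (-6 + R)*17 = -102 + 17*R)
(W(336) + 177974)*(483602 + 240533) = ((-102 + 17*336) + 177974)*(483602 + 240533) = ((-102 + 5712) + 177974)*724135 = (5610 + 177974)*724135 = 183584*724135 = 132939599840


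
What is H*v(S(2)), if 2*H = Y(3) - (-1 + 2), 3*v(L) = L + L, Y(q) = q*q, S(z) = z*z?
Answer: 32/3 ≈ 10.667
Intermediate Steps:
S(z) = z²
Y(q) = q²
v(L) = 2*L/3 (v(L) = (L + L)/3 = (2*L)/3 = 2*L/3)
H = 4 (H = (3² - (-1 + 2))/2 = (9 - 1*1)/2 = (9 - 1)/2 = (½)*8 = 4)
H*v(S(2)) = 4*((⅔)*2²) = 4*((⅔)*4) = 4*(8/3) = 32/3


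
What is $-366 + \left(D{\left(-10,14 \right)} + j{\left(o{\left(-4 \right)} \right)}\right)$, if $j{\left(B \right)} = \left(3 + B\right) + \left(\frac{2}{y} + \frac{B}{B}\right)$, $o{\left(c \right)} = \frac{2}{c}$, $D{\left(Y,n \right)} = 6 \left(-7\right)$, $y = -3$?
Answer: $- \frac{2431}{6} \approx -405.17$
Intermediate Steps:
$D{\left(Y,n \right)} = -42$
$j{\left(B \right)} = \frac{10}{3} + B$ ($j{\left(B \right)} = \left(3 + B\right) + \left(\frac{2}{-3} + \frac{B}{B}\right) = \left(3 + B\right) + \left(2 \left(- \frac{1}{3}\right) + 1\right) = \left(3 + B\right) + \left(- \frac{2}{3} + 1\right) = \left(3 + B\right) + \frac{1}{3} = \frac{10}{3} + B$)
$-366 + \left(D{\left(-10,14 \right)} + j{\left(o{\left(-4 \right)} \right)}\right) = -366 - \left(\frac{116}{3} + \frac{1}{2}\right) = -366 + \left(-42 + \left(\frac{10}{3} + 2 \left(- \frac{1}{4}\right)\right)\right) = -366 + \left(-42 + \left(\frac{10}{3} - \frac{1}{2}\right)\right) = -366 + \left(-42 + \frac{17}{6}\right) = -366 - \frac{235}{6} = - \frac{2431}{6}$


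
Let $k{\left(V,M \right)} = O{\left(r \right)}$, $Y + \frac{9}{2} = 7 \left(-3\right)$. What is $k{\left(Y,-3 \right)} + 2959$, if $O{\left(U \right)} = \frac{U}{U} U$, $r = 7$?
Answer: $2966$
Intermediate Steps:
$Y = - \frac{51}{2}$ ($Y = - \frac{9}{2} + 7 \left(-3\right) = - \frac{9}{2} - 21 = - \frac{51}{2} \approx -25.5$)
$O{\left(U \right)} = U$ ($O{\left(U \right)} = 1 U = U$)
$k{\left(V,M \right)} = 7$
$k{\left(Y,-3 \right)} + 2959 = 7 + 2959 = 2966$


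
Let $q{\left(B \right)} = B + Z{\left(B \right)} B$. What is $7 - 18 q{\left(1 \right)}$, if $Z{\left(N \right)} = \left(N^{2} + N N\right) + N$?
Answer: $-65$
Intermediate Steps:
$Z{\left(N \right)} = N + 2 N^{2}$ ($Z{\left(N \right)} = \left(N^{2} + N^{2}\right) + N = 2 N^{2} + N = N + 2 N^{2}$)
$q{\left(B \right)} = B + B^{2} \left(1 + 2 B\right)$ ($q{\left(B \right)} = B + B \left(1 + 2 B\right) B = B + B^{2} \left(1 + 2 B\right)$)
$7 - 18 q{\left(1 \right)} = 7 - 18 \cdot 1 \left(1 + 1 \left(1 + 2 \cdot 1\right)\right) = 7 - 18 \cdot 1 \left(1 + 1 \left(1 + 2\right)\right) = 7 - 18 \cdot 1 \left(1 + 1 \cdot 3\right) = 7 - 18 \cdot 1 \left(1 + 3\right) = 7 - 18 \cdot 1 \cdot 4 = 7 - 72 = -65$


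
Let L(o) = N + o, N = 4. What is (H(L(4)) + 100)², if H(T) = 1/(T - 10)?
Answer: 39601/4 ≈ 9900.3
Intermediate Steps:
L(o) = 4 + o
H(T) = 1/(-10 + T)
(H(L(4)) + 100)² = (1/(-10 + (4 + 4)) + 100)² = (1/(-10 + 8) + 100)² = (1/(-2) + 100)² = (-½ + 100)² = (199/2)² = 39601/4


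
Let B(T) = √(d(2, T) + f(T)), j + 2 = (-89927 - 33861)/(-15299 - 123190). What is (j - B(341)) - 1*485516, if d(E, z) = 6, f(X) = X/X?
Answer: -67238778514/138489 - √7 ≈ -4.8552e+5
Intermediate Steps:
f(X) = 1
j = -153190/138489 (j = -2 + (-89927 - 33861)/(-15299 - 123190) = -2 - 123788/(-138489) = -2 - 123788*(-1/138489) = -2 + 123788/138489 = -153190/138489 ≈ -1.1062)
B(T) = √7 (B(T) = √(6 + 1) = √7)
(j - B(341)) - 1*485516 = (-153190/138489 - √7) - 1*485516 = (-153190/138489 - √7) - 485516 = -67238778514/138489 - √7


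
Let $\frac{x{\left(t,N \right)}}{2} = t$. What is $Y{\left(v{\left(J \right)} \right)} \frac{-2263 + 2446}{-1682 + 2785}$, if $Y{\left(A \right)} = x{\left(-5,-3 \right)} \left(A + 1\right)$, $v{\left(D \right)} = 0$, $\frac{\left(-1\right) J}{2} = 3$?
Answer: $- \frac{1830}{1103} \approx -1.6591$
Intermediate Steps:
$J = -6$ ($J = \left(-2\right) 3 = -6$)
$x{\left(t,N \right)} = 2 t$
$Y{\left(A \right)} = -10 - 10 A$ ($Y{\left(A \right)} = 2 \left(-5\right) \left(A + 1\right) = - 10 \left(1 + A\right) = -10 - 10 A$)
$Y{\left(v{\left(J \right)} \right)} \frac{-2263 + 2446}{-1682 + 2785} = \left(-10 - 0\right) \frac{-2263 + 2446}{-1682 + 2785} = \left(-10 + 0\right) \frac{183}{1103} = - 10 \cdot 183 \cdot \frac{1}{1103} = \left(-10\right) \frac{183}{1103} = - \frac{1830}{1103}$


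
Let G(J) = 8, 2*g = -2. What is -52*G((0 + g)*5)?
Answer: -416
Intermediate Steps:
g = -1 (g = (1/2)*(-2) = -1)
-52*G((0 + g)*5) = -52*8 = -416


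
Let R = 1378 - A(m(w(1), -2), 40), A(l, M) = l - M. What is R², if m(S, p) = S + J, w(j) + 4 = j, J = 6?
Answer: 2002225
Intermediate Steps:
w(j) = -4 + j
m(S, p) = 6 + S (m(S, p) = S + 6 = 6 + S)
R = 1415 (R = 1378 - ((6 + (-4 + 1)) - 1*40) = 1378 - ((6 - 3) - 40) = 1378 - (3 - 40) = 1378 - 1*(-37) = 1378 + 37 = 1415)
R² = 1415² = 2002225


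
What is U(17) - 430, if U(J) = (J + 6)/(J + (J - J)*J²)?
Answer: -7287/17 ≈ -428.65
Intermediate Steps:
U(J) = (6 + J)/J (U(J) = (6 + J)/(J + 0*J²) = (6 + J)/(J + 0) = (6 + J)/J)
U(17) - 430 = (6 + 17)/17 - 430 = (1/17)*23 - 430 = 23/17 - 430 = -7287/17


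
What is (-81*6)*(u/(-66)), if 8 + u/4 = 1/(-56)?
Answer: -36369/154 ≈ -236.16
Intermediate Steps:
u = -449/14 (u = -32 + 4/(-56) = -32 + 4*(-1/56) = -32 - 1/14 = -449/14 ≈ -32.071)
(-81*6)*(u/(-66)) = (-81*6)*(-449/14/(-66)) = -(-109107)*(-1)/(7*66) = -486*449/924 = -36369/154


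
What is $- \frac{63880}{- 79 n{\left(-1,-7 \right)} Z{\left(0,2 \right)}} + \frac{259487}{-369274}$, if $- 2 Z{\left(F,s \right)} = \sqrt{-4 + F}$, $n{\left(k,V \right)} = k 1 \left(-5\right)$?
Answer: $- \frac{259487}{369274} + \frac{12776 i}{79} \approx -0.70269 + 161.72 i$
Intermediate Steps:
$n{\left(k,V \right)} = - 5 k$ ($n{\left(k,V \right)} = k \left(-5\right) = - 5 k$)
$Z{\left(F,s \right)} = - \frac{\sqrt{-4 + F}}{2}$
$- \frac{63880}{- 79 n{\left(-1,-7 \right)} Z{\left(0,2 \right)}} + \frac{259487}{-369274} = - \frac{63880}{- 79 \left(\left(-5\right) \left(-1\right)\right) \left(- \frac{\sqrt{-4 + 0}}{2}\right)} + \frac{259487}{-369274} = - \frac{63880}{\left(-79\right) 5 \left(- \frac{\sqrt{-4}}{2}\right)} + 259487 \left(- \frac{1}{369274}\right) = - \frac{63880}{\left(-395\right) \left(- \frac{2 i}{2}\right)} - \frac{259487}{369274} = - \frac{63880}{\left(-395\right) \left(- i\right)} - \frac{259487}{369274} = - \frac{63880}{395 i} - \frac{259487}{369274} = - 63880 \left(- \frac{i}{395}\right) - \frac{259487}{369274} = \frac{12776 i}{79} - \frac{259487}{369274} = - \frac{259487}{369274} + \frac{12776 i}{79}$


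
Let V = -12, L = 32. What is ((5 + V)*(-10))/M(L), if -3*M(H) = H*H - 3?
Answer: -210/1021 ≈ -0.20568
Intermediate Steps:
M(H) = 1 - H²/3 (M(H) = -(H*H - 3)/3 = -(H² - 3)/3 = -(-3 + H²)/3 = 1 - H²/3)
((5 + V)*(-10))/M(L) = ((5 - 12)*(-10))/(1 - ⅓*32²) = (-7*(-10))/(1 - ⅓*1024) = 70/(1 - 1024/3) = 70/(-1021/3) = 70*(-3/1021) = -210/1021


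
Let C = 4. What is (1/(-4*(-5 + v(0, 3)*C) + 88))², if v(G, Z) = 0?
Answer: 1/11664 ≈ 8.5734e-5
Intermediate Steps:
(1/(-4*(-5 + v(0, 3)*C) + 88))² = (1/(-4*(-5 + 0*4) + 88))² = (1/(-4*(-5 + 0) + 88))² = (1/(-4*(-5) + 88))² = (1/(20 + 88))² = (1/108)² = 1/11664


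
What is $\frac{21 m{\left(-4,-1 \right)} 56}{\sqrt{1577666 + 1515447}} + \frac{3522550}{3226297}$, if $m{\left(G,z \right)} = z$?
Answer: $\frac{3522550}{3226297} - \frac{1176 \sqrt{3093113}}{3093113} \approx 0.42316$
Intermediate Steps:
$\frac{21 m{\left(-4,-1 \right)} 56}{\sqrt{1577666 + 1515447}} + \frac{3522550}{3226297} = \frac{21 \left(-1\right) 56}{\sqrt{1577666 + 1515447}} + \frac{3522550}{3226297} = \frac{\left(-21\right) 56}{\sqrt{3093113}} + 3522550 \cdot \frac{1}{3226297} = - 1176 \frac{\sqrt{3093113}}{3093113} + \frac{3522550}{3226297} = - \frac{1176 \sqrt{3093113}}{3093113} + \frac{3522550}{3226297} = \frac{3522550}{3226297} - \frac{1176 \sqrt{3093113}}{3093113}$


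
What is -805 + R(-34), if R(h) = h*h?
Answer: 351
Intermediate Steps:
R(h) = h²
-805 + R(-34) = -805 + (-34)² = -805 + 1156 = 351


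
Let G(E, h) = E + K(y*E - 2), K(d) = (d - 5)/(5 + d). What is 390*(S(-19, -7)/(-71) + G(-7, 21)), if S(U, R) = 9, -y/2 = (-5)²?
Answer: -60163350/25063 ≈ -2400.5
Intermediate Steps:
y = -50 (y = -2*(-5)² = -2*25 = -50)
K(d) = (-5 + d)/(5 + d)
G(E, h) = E + (-7 - 50*E)/(3 - 50*E) (G(E, h) = E + (-5 + (-50*E - 2))/(5 + (-50*E - 2)) = E + (-5 + (-2 - 50*E))/(5 + (-2 - 50*E)) = E + (-7 - 50*E)/(3 - 50*E))
390*(S(-19, -7)/(-71) + G(-7, 21)) = 390*(9/(-71) + (7 + 47*(-7) + 50*(-7)²)/(-3 + 50*(-7))) = 390*(9*(-1/71) + (7 - 329 + 50*49)/(-3 - 350)) = 390*(-9/71 + (7 - 329 + 2450)/(-353)) = 390*(-9/71 - 1/353*2128) = 390*(-9/71 - 2128/353) = 390*(-154265/25063) = -60163350/25063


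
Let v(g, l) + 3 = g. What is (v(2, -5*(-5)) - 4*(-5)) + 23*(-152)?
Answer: -3477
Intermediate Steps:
v(g, l) = -3 + g
(v(2, -5*(-5)) - 4*(-5)) + 23*(-152) = ((-3 + 2) - 4*(-5)) + 23*(-152) = (-1 + 20) - 3496 = 19 - 3496 = -3477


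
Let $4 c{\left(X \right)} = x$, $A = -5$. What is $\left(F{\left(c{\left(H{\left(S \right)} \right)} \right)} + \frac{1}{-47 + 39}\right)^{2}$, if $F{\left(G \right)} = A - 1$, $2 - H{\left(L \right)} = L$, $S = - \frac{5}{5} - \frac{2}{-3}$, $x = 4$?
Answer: $\frac{2401}{64} \approx 37.516$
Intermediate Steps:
$S = - \frac{1}{3}$ ($S = \left(-5\right) \frac{1}{5} - - \frac{2}{3} = -1 + \frac{2}{3} = - \frac{1}{3} \approx -0.33333$)
$H{\left(L \right)} = 2 - L$
$c{\left(X \right)} = 1$ ($c{\left(X \right)} = \frac{1}{4} \cdot 4 = 1$)
$F{\left(G \right)} = -6$ ($F{\left(G \right)} = -5 - 1 = -6$)
$\left(F{\left(c{\left(H{\left(S \right)} \right)} \right)} + \frac{1}{-47 + 39}\right)^{2} = \left(-6 + \frac{1}{-47 + 39}\right)^{2} = \left(-6 + \frac{1}{-8}\right)^{2} = \left(-6 - \frac{1}{8}\right)^{2} = \left(- \frac{49}{8}\right)^{2} = \frac{2401}{64}$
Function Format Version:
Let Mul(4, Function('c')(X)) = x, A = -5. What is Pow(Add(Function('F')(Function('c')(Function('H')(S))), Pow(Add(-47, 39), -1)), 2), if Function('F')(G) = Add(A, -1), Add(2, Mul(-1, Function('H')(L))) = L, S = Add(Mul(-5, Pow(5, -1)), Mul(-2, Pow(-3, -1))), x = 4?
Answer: Rational(2401, 64) ≈ 37.516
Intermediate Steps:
S = Rational(-1, 3) (S = Add(Mul(-5, Rational(1, 5)), Mul(-2, Rational(-1, 3))) = Add(-1, Rational(2, 3)) = Rational(-1, 3) ≈ -0.33333)
Function('H')(L) = Add(2, Mul(-1, L))
Function('c')(X) = 1 (Function('c')(X) = Mul(Rational(1, 4), 4) = 1)
Function('F')(G) = -6 (Function('F')(G) = Add(-5, -1) = -6)
Pow(Add(Function('F')(Function('c')(Function('H')(S))), Pow(Add(-47, 39), -1)), 2) = Pow(Add(-6, Pow(Add(-47, 39), -1)), 2) = Pow(Add(-6, Pow(-8, -1)), 2) = Pow(Add(-6, Rational(-1, 8)), 2) = Pow(Rational(-49, 8), 2) = Rational(2401, 64)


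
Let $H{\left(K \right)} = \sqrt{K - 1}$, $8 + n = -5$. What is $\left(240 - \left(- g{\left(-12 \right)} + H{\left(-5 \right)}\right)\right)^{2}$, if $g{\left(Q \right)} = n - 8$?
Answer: $\left(219 - i \sqrt{6}\right)^{2} \approx 47955.0 - 1072.9 i$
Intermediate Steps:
$n = -13$ ($n = -8 - 5 = -13$)
$g{\left(Q \right)} = -21$ ($g{\left(Q \right)} = -13 - 8 = -21$)
$H{\left(K \right)} = \sqrt{-1 + K}$
$\left(240 - \left(- g{\left(-12 \right)} + H{\left(-5 \right)}\right)\right)^{2} = \left(240 - \left(21 + \sqrt{-1 - 5}\right)\right)^{2} = \left(240 - \left(21 + \sqrt{-6}\right)\right)^{2} = \left(240 - \left(21 + i \sqrt{6}\right)\right)^{2} = \left(219 - i \sqrt{6}\right)^{2}$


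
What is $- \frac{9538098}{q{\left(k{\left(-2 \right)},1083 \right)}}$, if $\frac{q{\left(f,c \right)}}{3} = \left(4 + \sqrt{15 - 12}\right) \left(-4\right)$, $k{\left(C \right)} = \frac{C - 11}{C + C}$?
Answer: $\frac{3179366}{13} - \frac{1589683 \sqrt{3}}{26} \approx 1.3867 \cdot 10^{5}$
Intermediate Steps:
$k{\left(C \right)} = \frac{-11 + C}{2 C}$
$q{\left(f,c \right)} = -48 - 12 \sqrt{3}$ ($q{\left(f,c \right)} = 3 \left(4 + \sqrt{15 - 12}\right) \left(-4\right) = 3 \left(4 + \sqrt{3}\right) \left(-4\right) = 3 \left(-16 - 4 \sqrt{3}\right) = -48 - 12 \sqrt{3}$)
$- \frac{9538098}{q{\left(k{\left(-2 \right)},1083 \right)}} = - \frac{9538098}{-48 - 12 \sqrt{3}}$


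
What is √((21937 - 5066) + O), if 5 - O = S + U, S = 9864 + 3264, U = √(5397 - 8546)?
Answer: √(3748 - I*√3149) ≈ 61.223 - 0.4583*I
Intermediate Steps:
U = I*√3149 (U = √(-3149) = I*√3149 ≈ 56.116*I)
S = 13128
O = -13123 - I*√3149 (O = 5 - (13128 + I*√3149) = 5 + (-13128 - I*√3149) = -13123 - I*√3149 ≈ -13123.0 - 56.116*I)
√((21937 - 5066) + O) = √((21937 - 5066) + (-13123 - I*√3149)) = √(16871 + (-13123 - I*√3149)) = √(3748 - I*√3149)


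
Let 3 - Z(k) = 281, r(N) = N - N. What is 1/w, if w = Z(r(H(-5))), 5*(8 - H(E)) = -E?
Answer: -1/278 ≈ -0.0035971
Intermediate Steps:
H(E) = 8 + E/5 (H(E) = 8 - (-1)*E/5 = 8 + E/5)
r(N) = 0
Z(k) = -278 (Z(k) = 3 - 1*281 = 3 - 281 = -278)
w = -278
1/w = 1/(-278) = -1/278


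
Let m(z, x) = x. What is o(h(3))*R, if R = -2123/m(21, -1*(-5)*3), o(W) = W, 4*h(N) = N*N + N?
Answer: -2123/5 ≈ -424.60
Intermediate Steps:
h(N) = N/4 + N**2/4 (h(N) = (N*N + N)/4 = (N**2 + N)/4 = (N + N**2)/4 = N/4 + N**2/4)
R = -2123/15 (R = -2123/(-1*(-5)*3) = -2123/(5*3) = -2123/15 ≈ -141.53)
o(h(3))*R = ((1/4)*3*(1 + 3))*(-2123/15) = ((1/4)*3*4)*(-2123/15) = 3*(-2123/15) = -2123/5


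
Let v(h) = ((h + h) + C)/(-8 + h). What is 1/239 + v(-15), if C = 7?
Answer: 240/239 ≈ 1.0042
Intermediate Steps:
v(h) = (7 + 2*h)/(-8 + h) (v(h) = ((h + h) + 7)/(-8 + h) = (2*h + 7)/(-8 + h) = (7 + 2*h)/(-8 + h))
1/239 + v(-15) = 1/239 + (7 + 2*(-15))/(-8 - 15) = 1/239 + (7 - 30)/(-23) = 1/239 - 1/23*(-23) = 1/239 + 1 = 240/239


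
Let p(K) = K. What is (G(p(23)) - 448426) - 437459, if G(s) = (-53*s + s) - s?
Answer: -887104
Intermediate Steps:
G(s) = -53*s (G(s) = -52*s - s = -53*s)
(G(p(23)) - 448426) - 437459 = (-53*23 - 448426) - 437459 = (-1219 - 448426) - 437459 = -449645 - 437459 = -887104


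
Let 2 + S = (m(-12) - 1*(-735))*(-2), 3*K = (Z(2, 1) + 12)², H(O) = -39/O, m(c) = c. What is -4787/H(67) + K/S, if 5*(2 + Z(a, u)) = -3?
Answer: 3870120361/470600 ≈ 8223.8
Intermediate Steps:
Z(a, u) = -13/5 (Z(a, u) = -2 + (⅕)*(-3) = -2 - ⅗ = -13/5)
K = 2209/75 (K = (-13/5 + 12)²/3 = (47/5)²/3 = (⅓)*(2209/25) = 2209/75 ≈ 29.453)
S = -1448 (S = -2 + (-12 - 1*(-735))*(-2) = -2 + (-12 + 735)*(-2) = -2 + 723*(-2) = -2 - 1446 = -1448)
-4787/H(67) + K/S = -4787/((-39/67)) + (2209/75)/(-1448) = -4787/((-39*1/67)) + (2209/75)*(-1/1448) = -4787/(-39/67) - 2209/108600 = -4787*(-67/39) - 2209/108600 = 320729/39 - 2209/108600 = 3870120361/470600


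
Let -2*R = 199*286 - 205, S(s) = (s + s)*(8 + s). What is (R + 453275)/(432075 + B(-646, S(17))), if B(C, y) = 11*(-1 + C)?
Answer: 849841/849916 ≈ 0.99991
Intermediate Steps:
S(s) = 2*s*(8 + s) (S(s) = (2*s)*(8 + s) = 2*s*(8 + s))
B(C, y) = -11 + 11*C
R = -56709/2 (R = -(199*286 - 205)/2 = -(56914 - 205)/2 = -1/2*56709 = -56709/2 ≈ -28355.)
(R + 453275)/(432075 + B(-646, S(17))) = (-56709/2 + 453275)/(432075 + (-11 + 11*(-646))) = 849841/(2*(432075 + (-11 - 7106))) = 849841/(2*(432075 - 7117)) = (849841/2)/424958 = (849841/2)*(1/424958) = 849841/849916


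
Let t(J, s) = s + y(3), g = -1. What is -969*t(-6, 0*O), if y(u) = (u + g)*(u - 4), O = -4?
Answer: 1938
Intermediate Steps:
y(u) = (-1 + u)*(-4 + u) (y(u) = (u - 1)*(u - 4) = (-1 + u)*(-4 + u))
t(J, s) = -2 + s (t(J, s) = s + (4 + 3² - 5*3) = s + (4 + 9 - 15) = s - 2 = -2 + s)
-969*t(-6, 0*O) = -969*(-2 + 0*(-4)) = -969*(-2 + 0) = -969*(-2) = 1938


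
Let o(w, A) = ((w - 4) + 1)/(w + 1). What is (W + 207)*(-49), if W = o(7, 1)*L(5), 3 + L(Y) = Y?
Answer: -10192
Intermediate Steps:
o(w, A) = (-3 + w)/(1 + w) (o(w, A) = ((-4 + w) + 1)/(1 + w) = (-3 + w)/(1 + w))
L(Y) = -3 + Y
W = 1 (W = ((-3 + 7)/(1 + 7))*(-3 + 5) = (4/8)*2 = ((⅛)*4)*2 = (½)*2 = 1)
(W + 207)*(-49) = (1 + 207)*(-49) = 208*(-49) = -10192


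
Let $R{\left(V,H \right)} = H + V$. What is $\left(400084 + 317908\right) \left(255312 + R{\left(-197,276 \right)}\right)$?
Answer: $183368694872$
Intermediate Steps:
$\left(400084 + 317908\right) \left(255312 + R{\left(-197,276 \right)}\right) = \left(400084 + 317908\right) \left(255312 + \left(276 - 197\right)\right) = 717992 \left(255312 + 79\right) = 717992 \cdot 255391 = 183368694872$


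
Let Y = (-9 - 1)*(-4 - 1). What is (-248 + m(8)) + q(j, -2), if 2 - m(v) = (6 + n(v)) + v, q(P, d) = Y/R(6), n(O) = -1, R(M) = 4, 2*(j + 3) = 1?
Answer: -493/2 ≈ -246.50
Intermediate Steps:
j = -5/2 (j = -3 + (½)*1 = -3 + ½ = -5/2 ≈ -2.5000)
Y = 50 (Y = -10*(-5) = 50)
q(P, d) = 25/2 (q(P, d) = 50/4 = 50*(¼) = 25/2)
m(v) = -3 - v (m(v) = 2 - ((6 - 1) + v) = 2 - (5 + v) = 2 + (-5 - v) = -3 - v)
(-248 + m(8)) + q(j, -2) = (-248 + (-3 - 1*8)) + 25/2 = (-248 + (-3 - 8)) + 25/2 = (-248 - 11) + 25/2 = -259 + 25/2 = -493/2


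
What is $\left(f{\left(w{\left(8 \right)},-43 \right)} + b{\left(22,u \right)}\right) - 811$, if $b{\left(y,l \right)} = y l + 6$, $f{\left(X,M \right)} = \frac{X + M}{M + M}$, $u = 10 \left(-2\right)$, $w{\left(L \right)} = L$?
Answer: $- \frac{107035}{86} \approx -1244.6$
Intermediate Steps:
$u = -20$
$f{\left(X,M \right)} = \frac{M + X}{2 M}$
$b{\left(y,l \right)} = 6 + l y$ ($b{\left(y,l \right)} = l y + 6 = 6 + l y$)
$\left(f{\left(w{\left(8 \right)},-43 \right)} + b{\left(22,u \right)}\right) - 811 = \left(\frac{-43 + 8}{2 \left(-43\right)} + \left(6 - 440\right)\right) - 811 = \left(\frac{1}{2} \left(- \frac{1}{43}\right) \left(-35\right) + \left(6 - 440\right)\right) - 811 = \left(\frac{35}{86} - 434\right) - 811 = - \frac{37289}{86} - 811 = - \frac{107035}{86}$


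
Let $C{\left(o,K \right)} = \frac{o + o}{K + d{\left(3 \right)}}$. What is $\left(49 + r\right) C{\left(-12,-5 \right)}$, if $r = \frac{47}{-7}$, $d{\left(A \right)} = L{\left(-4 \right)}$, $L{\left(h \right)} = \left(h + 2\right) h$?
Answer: $- \frac{2368}{7} \approx -338.29$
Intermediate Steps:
$L{\left(h \right)} = h \left(2 + h\right)$ ($L{\left(h \right)} = \left(2 + h\right) h = h \left(2 + h\right)$)
$d{\left(A \right)} = 8$ ($d{\left(A \right)} = - 4 \left(2 - 4\right) = \left(-4\right) \left(-2\right) = 8$)
$C{\left(o,K \right)} = \frac{2 o}{8 + K}$ ($C{\left(o,K \right)} = \frac{o + o}{K + 8} = \frac{2 o}{8 + K}$)
$r = - \frac{47}{7}$ ($r = 47 \left(- \frac{1}{7}\right) = - \frac{47}{7} \approx -6.7143$)
$\left(49 + r\right) C{\left(-12,-5 \right)} = \left(49 - \frac{47}{7}\right) 2 \left(-12\right) \frac{1}{8 - 5} = \frac{296 \cdot 2 \left(-12\right) \frac{1}{3}}{7} = \frac{296}{7} \left(-8\right) = - \frac{2368}{7}$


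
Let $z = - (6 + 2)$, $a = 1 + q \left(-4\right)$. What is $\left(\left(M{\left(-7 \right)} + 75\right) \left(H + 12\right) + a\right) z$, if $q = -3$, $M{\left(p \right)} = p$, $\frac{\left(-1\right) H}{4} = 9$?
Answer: $12952$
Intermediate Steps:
$H = -36$ ($H = \left(-4\right) 9 = -36$)
$a = 13$ ($a = 1 - -12 = 1 + 12 = 13$)
$z = -8$ ($z = \left(-1\right) 8 = -8$)
$\left(\left(M{\left(-7 \right)} + 75\right) \left(H + 12\right) + a\right) z = \left(\left(-7 + 75\right) \left(-36 + 12\right) + 13\right) \left(-8\right) = \left(68 \left(-24\right) + 13\right) \left(-8\right) = \left(-1632 + 13\right) \left(-8\right) = \left(-1619\right) \left(-8\right) = 12952$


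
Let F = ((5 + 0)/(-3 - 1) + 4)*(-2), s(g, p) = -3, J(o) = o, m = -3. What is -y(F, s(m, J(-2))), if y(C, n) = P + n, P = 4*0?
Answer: 3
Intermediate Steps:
P = 0
F = -11/2 (F = (5/(-4) + 4)*(-2) = (5*(-¼) + 4)*(-2) = (-5/4 + 4)*(-2) = (11/4)*(-2) = -11/2 ≈ -5.5000)
y(C, n) = n (y(C, n) = 0 + n = n)
-y(F, s(m, J(-2))) = -1*(-3) = 3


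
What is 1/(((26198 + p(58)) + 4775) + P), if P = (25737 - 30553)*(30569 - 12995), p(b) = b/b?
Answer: -1/84605410 ≈ -1.1820e-8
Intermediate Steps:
p(b) = 1
P = -84636384 (P = -4816*17574 = -84636384)
1/(((26198 + p(58)) + 4775) + P) = 1/(((26198 + 1) + 4775) - 84636384) = 1/((26199 + 4775) - 84636384) = 1/(30974 - 84636384) = 1/(-84605410) = -1/84605410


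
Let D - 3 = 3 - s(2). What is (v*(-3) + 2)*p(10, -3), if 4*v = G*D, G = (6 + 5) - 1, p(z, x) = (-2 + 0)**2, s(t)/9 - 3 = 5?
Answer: 1988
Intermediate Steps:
s(t) = 72 (s(t) = 27 + 9*5 = 27 + 45 = 72)
p(z, x) = 4 (p(z, x) = (-2)**2 = 4)
G = 10 (G = 11 - 1 = 10)
D = -66 (D = 3 + (3 - 1*72) = 3 + (3 - 72) = 3 - 69 = -66)
v = -165 (v = (10*(-66))/4 = (1/4)*(-660) = -165)
(v*(-3) + 2)*p(10, -3) = (-165*(-3) + 2)*4 = (495 + 2)*4 = 497*4 = 1988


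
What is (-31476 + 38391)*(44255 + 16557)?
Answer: 420514980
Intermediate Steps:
(-31476 + 38391)*(44255 + 16557) = 6915*60812 = 420514980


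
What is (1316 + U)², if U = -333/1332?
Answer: 27699169/16 ≈ 1.7312e+6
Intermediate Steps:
U = -¼ (U = -333*1/1332 = -¼ ≈ -0.25000)
(1316 + U)² = (1316 - ¼)² = (5263/4)² = 27699169/16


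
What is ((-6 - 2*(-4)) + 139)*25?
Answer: 3525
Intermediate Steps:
((-6 - 2*(-4)) + 139)*25 = ((-6 + 8) + 139)*25 = (2 + 139)*25 = 141*25 = 3525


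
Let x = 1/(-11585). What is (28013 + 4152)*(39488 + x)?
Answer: 420413532201/331 ≈ 1.2701e+9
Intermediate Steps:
x = -1/11585 ≈ -8.6318e-5
(28013 + 4152)*(39488 + x) = (28013 + 4152)*(39488 - 1/11585) = 32165*(457468479/11585) = 420413532201/331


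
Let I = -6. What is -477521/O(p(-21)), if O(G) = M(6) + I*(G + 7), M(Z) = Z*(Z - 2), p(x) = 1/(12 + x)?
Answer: 1432563/52 ≈ 27549.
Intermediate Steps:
M(Z) = Z*(-2 + Z)
O(G) = -18 - 6*G (O(G) = 6*(-2 + 6) - 6*(G + 7) = 6*4 - 6*(7 + G) = 24 + (-42 - 6*G) = -18 - 6*G)
-477521/O(p(-21)) = -477521/(-18 - 6/(12 - 21)) = -477521/(-18 - 6/(-9)) = -477521/(-18 - 6*(-⅑)) = -477521/(-18 + ⅔) = -477521/(-52/3) = -477521*(-3/52) = 1432563/52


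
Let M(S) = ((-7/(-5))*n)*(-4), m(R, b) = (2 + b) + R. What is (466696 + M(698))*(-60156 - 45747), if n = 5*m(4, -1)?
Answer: -49409680068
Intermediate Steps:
m(R, b) = 2 + R + b
n = 25 (n = 5*(2 + 4 - 1) = 5*5 = 25)
M(S) = -140 (M(S) = (-7/(-5)*25)*(-4) = (-7*(-⅕)*25)*(-4) = ((7/5)*25)*(-4) = 35*(-4) = -140)
(466696 + M(698))*(-60156 - 45747) = (466696 - 140)*(-60156 - 45747) = 466556*(-105903) = -49409680068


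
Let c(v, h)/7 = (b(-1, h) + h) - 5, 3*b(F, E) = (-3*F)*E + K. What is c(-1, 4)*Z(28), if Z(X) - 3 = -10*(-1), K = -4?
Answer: 455/3 ≈ 151.67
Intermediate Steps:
b(F, E) = -4/3 - E*F (b(F, E) = ((-3*F)*E - 4)/3 = (-3*E*F - 4)/3 = (-4 - 3*E*F)/3 = -4/3 - E*F)
Z(X) = 13 (Z(X) = 3 - 10*(-1) = 3 + 10 = 13)
c(v, h) = -133/3 + 14*h (c(v, h) = 7*(((-4/3 - 1*h*(-1)) + h) - 5) = 7*(((-4/3 + h) + h) - 5) = 7*((-4/3 + 2*h) - 5) = 7*(-19/3 + 2*h) = -133/3 + 14*h)
c(-1, 4)*Z(28) = (-133/3 + 14*4)*13 = (-133/3 + 56)*13 = (35/3)*13 = 455/3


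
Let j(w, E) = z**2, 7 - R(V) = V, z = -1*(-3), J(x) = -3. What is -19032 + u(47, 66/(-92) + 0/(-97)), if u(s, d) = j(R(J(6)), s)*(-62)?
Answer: -19590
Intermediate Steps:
z = 3
R(V) = 7 - V
j(w, E) = 9 (j(w, E) = 3**2 = 9)
u(s, d) = -558 (u(s, d) = 9*(-62) = -558)
-19032 + u(47, 66/(-92) + 0/(-97)) = -19032 - 558 = -19590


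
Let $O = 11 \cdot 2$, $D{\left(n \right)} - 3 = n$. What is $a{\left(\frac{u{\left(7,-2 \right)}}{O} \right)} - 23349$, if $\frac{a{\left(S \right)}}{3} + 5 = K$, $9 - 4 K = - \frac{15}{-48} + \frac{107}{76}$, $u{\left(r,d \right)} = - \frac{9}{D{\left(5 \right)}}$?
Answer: $- \frac{28403985}{1216} \approx -23359.0$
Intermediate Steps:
$D{\left(n \right)} = 3 + n$
$O = 22$
$u{\left(r,d \right)} = - \frac{9}{8}$ ($u{\left(r,d \right)} = - \frac{9}{3 + 5} = - \frac{9}{8}$)
$K = \frac{2213}{1216}$ ($K = \frac{9}{4} - \frac{- \frac{15}{-48} + \frac{107}{76}}{4} = \frac{9}{4} - \frac{\left(-15\right) \left(- \frac{1}{48}\right) + 107 \cdot \frac{1}{76}}{4} = \frac{9}{4} - \frac{\frac{5}{16} + \frac{107}{76}}{4} = \frac{9}{4} - \frac{523}{1216} = \frac{2213}{1216} \approx 1.8199$)
$a{\left(S \right)} = - \frac{11601}{1216}$ ($a{\left(S \right)} = -15 + 3 \cdot \frac{2213}{1216} = -15 + \frac{6639}{1216} = - \frac{11601}{1216}$)
$a{\left(\frac{u{\left(7,-2 \right)}}{O} \right)} - 23349 = - \frac{11601}{1216} - 23349 = - \frac{28403985}{1216}$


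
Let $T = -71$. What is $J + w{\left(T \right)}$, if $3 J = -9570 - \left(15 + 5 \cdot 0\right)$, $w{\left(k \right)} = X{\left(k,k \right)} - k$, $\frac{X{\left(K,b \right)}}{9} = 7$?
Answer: $-3061$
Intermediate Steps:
$X{\left(K,b \right)} = 63$ ($X{\left(K,b \right)} = 9 \cdot 7 = 63$)
$w{\left(k \right)} = 63 - k$
$J = -3195$ ($J = \frac{-9570 - \left(15 + 5 \cdot 0\right)}{3} = \frac{-9570 - \left(15 + 0\right)}{3} = \frac{-9570 - 15}{3} = \frac{1}{3} \left(-9585\right) = -3195$)
$J + w{\left(T \right)} = -3195 + \left(63 - -71\right) = -3195 + \left(63 + 71\right) = -3195 + 134 = -3061$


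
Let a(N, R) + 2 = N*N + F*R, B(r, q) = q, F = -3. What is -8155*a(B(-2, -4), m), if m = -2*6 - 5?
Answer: -530075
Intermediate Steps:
m = -17 (m = -12 - 5 = -17)
a(N, R) = -2 + N**2 - 3*R (a(N, R) = -2 + (N*N - 3*R) = -2 + (N**2 - 3*R) = -2 + N**2 - 3*R)
-8155*a(B(-2, -4), m) = -8155*(-2 + (-4)**2 - 3*(-17)) = -8155*(-2 + 16 + 51) = -8155*65 = -530075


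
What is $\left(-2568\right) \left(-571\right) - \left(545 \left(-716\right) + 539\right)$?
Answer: $1856009$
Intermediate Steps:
$\left(-2568\right) \left(-571\right) - \left(545 \left(-716\right) + 539\right) = 1466328 - \left(-390220 + 539\right) = 1466328 - -389681 = 1466328 + 389681 = 1856009$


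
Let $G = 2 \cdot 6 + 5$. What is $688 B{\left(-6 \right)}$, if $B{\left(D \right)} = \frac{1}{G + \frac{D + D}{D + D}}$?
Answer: $\frac{344}{9} \approx 38.222$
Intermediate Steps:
$G = 17$ ($G = 12 + 5 = 17$)
$B{\left(D \right)} = \frac{1}{18}$ ($B{\left(D \right)} = \frac{1}{17 + \frac{D + D}{D + D}} = \frac{1}{17 + \frac{2 D}{2 D}} = \frac{1}{17 + 2 D \frac{1}{2 D}} = \frac{1}{17 + 1} = \frac{1}{18}$)
$688 B{\left(-6 \right)} = 688 \cdot \frac{1}{18} = \frac{344}{9}$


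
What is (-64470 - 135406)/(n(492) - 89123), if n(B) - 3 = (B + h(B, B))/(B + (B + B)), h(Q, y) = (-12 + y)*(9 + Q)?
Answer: 24584748/10941679 ≈ 2.2469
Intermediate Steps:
n(B) = 3 + (-108 + B**2 - 2*B)/(3*B) (n(B) = 3 + (B + (-108 - 12*B + 9*B + B*B))/(B + (B + B)) = 3 + (B + (-108 - 12*B + 9*B + B**2))/(B + 2*B) = 3 + (B + (-108 + B**2 - 3*B))/((3*B)) = 3 + (-108 + B**2 - 2*B)*(1/(3*B)) = 3 + (-108 + B**2 - 2*B)/(3*B))
(-64470 - 135406)/(n(492) - 89123) = (-64470 - 135406)/((7/3 - 36/492 + (1/3)*492) - 89123) = -199876/((7/3 - 36*1/492 + 164) - 89123) = -199876/((7/3 - 3/41 + 164) - 89123) = -199876/(20450/123 - 89123) = -199876/(-10941679/123) = -199876*(-123/10941679) = 24584748/10941679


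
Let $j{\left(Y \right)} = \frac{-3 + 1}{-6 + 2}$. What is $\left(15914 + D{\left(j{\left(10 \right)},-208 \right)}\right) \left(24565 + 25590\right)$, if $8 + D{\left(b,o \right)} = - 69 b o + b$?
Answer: $\frac{2315405575}{2} \approx 1.1577 \cdot 10^{9}$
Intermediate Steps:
$j{\left(Y \right)} = \frac{1}{2}$ ($j{\left(Y \right)} = - \frac{2}{-4} = \left(-2\right) \left(- \frac{1}{4}\right) = \frac{1}{2}$)
$D{\left(b,o \right)} = -8 + b - 69 b o$ ($D{\left(b,o \right)} = -8 + \left(- 69 b o + b\right) = -8 - \left(- b + 69 b o\right) = -8 + b - 69 b o$)
$\left(15914 + D{\left(j{\left(10 \right)},-208 \right)}\right) \left(24565 + 25590\right) = \left(15914 - \left(\frac{15}{2} - 7176\right)\right) \left(24565 + 25590\right) = \left(15914 + \left(-8 + \frac{1}{2} + 7176\right)\right) 50155 = \left(15914 + \frac{14337}{2}\right) 50155 = \frac{46165}{2} \cdot 50155 = \frac{2315405575}{2}$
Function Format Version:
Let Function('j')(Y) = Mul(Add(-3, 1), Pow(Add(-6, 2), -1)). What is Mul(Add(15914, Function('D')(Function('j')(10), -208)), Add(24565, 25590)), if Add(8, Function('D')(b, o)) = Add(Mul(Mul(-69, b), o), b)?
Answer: Rational(2315405575, 2) ≈ 1.1577e+9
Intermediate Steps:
Function('j')(Y) = Rational(1, 2) (Function('j')(Y) = Mul(-2, Pow(-4, -1)) = Mul(-2, Rational(-1, 4)) = Rational(1, 2))
Function('D')(b, o) = Add(-8, b, Mul(-69, b, o)) (Function('D')(b, o) = Add(-8, Add(Mul(Mul(-69, b), o), b)) = Add(-8, Add(Mul(-69, b, o), b)) = Add(-8, Add(b, Mul(-69, b, o))) = Add(-8, b, Mul(-69, b, o)))
Mul(Add(15914, Function('D')(Function('j')(10), -208)), Add(24565, 25590)) = Mul(Add(15914, Add(-8, Rational(1, 2), Mul(-69, Rational(1, 2), -208))), Add(24565, 25590)) = Mul(Add(15914, Add(-8, Rational(1, 2), 7176)), 50155) = Mul(Add(15914, Rational(14337, 2)), 50155) = Mul(Rational(46165, 2), 50155) = Rational(2315405575, 2)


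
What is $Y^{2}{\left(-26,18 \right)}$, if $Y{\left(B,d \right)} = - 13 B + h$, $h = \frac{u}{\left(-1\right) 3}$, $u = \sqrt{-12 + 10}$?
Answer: $\frac{\left(1014 - i \sqrt{2}\right)^{2}}{9} \approx 1.1424 \cdot 10^{5} - 318.67 i$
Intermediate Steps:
$u = i \sqrt{2}$ ($u = \sqrt{-2} = i \sqrt{2} \approx 1.4142 i$)
$h = - \frac{i \sqrt{2}}{3}$ ($h = \frac{i \sqrt{2}}{\left(-1\right) 3} = \frac{i \sqrt{2}}{-3} = i \sqrt{2} \left(- \frac{1}{3}\right) = - \frac{i \sqrt{2}}{3} \approx - 0.4714 i$)
$Y{\left(B,d \right)} = - 13 B - \frac{i \sqrt{2}}{3}$
$Y^{2}{\left(-26,18 \right)} = \left(\left(-13\right) \left(-26\right) - \frac{i \sqrt{2}}{3}\right)^{2} = \left(338 - \frac{i \sqrt{2}}{3}\right)^{2}$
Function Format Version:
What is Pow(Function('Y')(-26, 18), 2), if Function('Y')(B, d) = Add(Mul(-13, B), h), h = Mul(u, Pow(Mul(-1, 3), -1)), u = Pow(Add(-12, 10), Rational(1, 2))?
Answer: Mul(Rational(1, 9), Pow(Add(1014, Mul(-1, I, Pow(2, Rational(1, 2)))), 2)) ≈ Add(1.1424e+5, Mul(-318.67, I))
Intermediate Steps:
u = Mul(I, Pow(2, Rational(1, 2))) (u = Pow(-2, Rational(1, 2)) = Mul(I, Pow(2, Rational(1, 2))) ≈ Mul(1.4142, I))
h = Mul(Rational(-1, 3), I, Pow(2, Rational(1, 2))) (h = Mul(Mul(I, Pow(2, Rational(1, 2))), Pow(Mul(-1, 3), -1)) = Mul(Mul(I, Pow(2, Rational(1, 2))), Pow(-3, -1)) = Mul(Mul(I, Pow(2, Rational(1, 2))), Rational(-1, 3)) = Mul(Rational(-1, 3), I, Pow(2, Rational(1, 2))) ≈ Mul(-0.47140, I))
Function('Y')(B, d) = Add(Mul(-13, B), Mul(Rational(-1, 3), I, Pow(2, Rational(1, 2))))
Pow(Function('Y')(-26, 18), 2) = Pow(Add(Mul(-13, -26), Mul(Rational(-1, 3), I, Pow(2, Rational(1, 2)))), 2) = Pow(Add(338, Mul(Rational(-1, 3), I, Pow(2, Rational(1, 2)))), 2)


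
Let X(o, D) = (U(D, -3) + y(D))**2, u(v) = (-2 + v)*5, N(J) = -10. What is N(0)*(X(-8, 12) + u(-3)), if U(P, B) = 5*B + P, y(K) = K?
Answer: -560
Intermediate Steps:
U(P, B) = P + 5*B
u(v) = -10 + 5*v
X(o, D) = (-15 + 2*D)**2 (X(o, D) = ((D + 5*(-3)) + D)**2 = ((D - 15) + D)**2 = ((-15 + D) + D)**2 = (-15 + 2*D)**2)
N(0)*(X(-8, 12) + u(-3)) = -10*((-15 + 2*12)**2 + (-10 + 5*(-3))) = -10*((-15 + 24)**2 + (-10 - 15)) = -10*(9**2 - 25) = -10*(81 - 25) = -10*56 = -560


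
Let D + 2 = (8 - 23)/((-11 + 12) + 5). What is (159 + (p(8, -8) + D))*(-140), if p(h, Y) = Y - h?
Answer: -19390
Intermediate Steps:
D = -9/2 (D = -2 + (8 - 23)/((-11 + 12) + 5) = -2 - 15/(1 + 5) = -2 - 15/6 = -2 - 15*1/6 = -2 - 5/2 = -9/2 ≈ -4.5000)
(159 + (p(8, -8) + D))*(-140) = (159 + ((-8 - 1*8) - 9/2))*(-140) = (159 + ((-8 - 8) - 9/2))*(-140) = (159 + (-16 - 9/2))*(-140) = (159 - 41/2)*(-140) = (277/2)*(-140) = -19390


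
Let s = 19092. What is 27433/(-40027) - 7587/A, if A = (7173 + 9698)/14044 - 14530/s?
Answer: -20357416002643337/1181214902231 ≈ -17234.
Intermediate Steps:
A = 29510453/67032012 (A = (7173 + 9698)/14044 - 14530/19092 = 16871*(1/14044) - 14530*1/19092 = 16871/14044 - 7265/9546 = 29510453/67032012 ≈ 0.44024)
27433/(-40027) - 7587/A = 27433/(-40027) - 7587/29510453/67032012 = 27433*(-1/40027) - 7587*67032012/29510453 = -27433/40027 - 508571875044/29510453 = -20357416002643337/1181214902231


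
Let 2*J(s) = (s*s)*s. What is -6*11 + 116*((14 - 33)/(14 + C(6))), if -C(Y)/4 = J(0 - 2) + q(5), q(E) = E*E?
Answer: -1208/35 ≈ -34.514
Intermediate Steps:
J(s) = s³/2 (J(s) = ((s*s)*s)/2 = (s²*s)/2 = s³/2)
q(E) = E²
C(Y) = -84 (C(Y) = -4*((0 - 2)³/2 + 5²) = -4*((½)*(-2)³ + 25) = -4*((½)*(-8) + 25) = -4*(-4 + 25) = -4*21 = -84)
-6*11 + 116*((14 - 33)/(14 + C(6))) = -6*11 + 116*((14 - 33)/(14 - 84)) = -66 + 116*(-19/(-70)) = -66 + 116*(-19*(-1/70)) = -66 + 116*(19/70) = -66 + 1102/35 = -1208/35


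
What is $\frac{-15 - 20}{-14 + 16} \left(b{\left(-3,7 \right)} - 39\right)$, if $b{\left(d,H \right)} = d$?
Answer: $735$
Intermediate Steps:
$\frac{-15 - 20}{-14 + 16} \left(b{\left(-3,7 \right)} - 39\right) = \frac{-15 - 20}{-14 + 16} \left(-3 - 39\right) = - \frac{35}{2} \left(-42\right) = \left(-35\right) \frac{1}{2} \left(-42\right) = \left(- \frac{35}{2}\right) \left(-42\right) = 735$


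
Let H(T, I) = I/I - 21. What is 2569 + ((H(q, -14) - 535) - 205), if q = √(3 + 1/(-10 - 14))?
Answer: 1809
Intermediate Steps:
q = √426/12 (q = √(3 + 1/(-24)) = √(3 - 1/24) = √(71/24) = √426/12 ≈ 1.7200)
H(T, I) = -20 (H(T, I) = 1 - 21 = -20)
2569 + ((H(q, -14) - 535) - 205) = 2569 + ((-20 - 535) - 205) = 2569 + (-555 - 205) = 2569 - 760 = 1809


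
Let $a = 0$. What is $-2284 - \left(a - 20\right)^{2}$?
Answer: $-2684$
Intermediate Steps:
$-2284 - \left(a - 20\right)^{2} = -2284 - \left(0 - 20\right)^{2} = -2284 - \left(-20\right)^{2} = -2284 - 400 = -2684$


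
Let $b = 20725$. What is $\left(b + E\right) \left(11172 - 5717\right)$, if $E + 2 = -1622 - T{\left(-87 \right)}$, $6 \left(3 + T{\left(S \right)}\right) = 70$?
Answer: $\frac{312446035}{3} \approx 1.0415 \cdot 10^{8}$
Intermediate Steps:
$T{\left(S \right)} = \frac{26}{3}$ ($T{\left(S \right)} = -3 + \frac{1}{6} \cdot 70 = -3 + \frac{35}{3} = \frac{26}{3}$)
$E = - \frac{4898}{3}$ ($E = -2 - \frac{4892}{3} = - \frac{4898}{3} \approx -1632.7$)
$\left(b + E\right) \left(11172 - 5717\right) = \left(20725 - \frac{4898}{3}\right) \left(11172 - 5717\right) = \frac{57277}{3} \cdot 5455 = \frac{312446035}{3}$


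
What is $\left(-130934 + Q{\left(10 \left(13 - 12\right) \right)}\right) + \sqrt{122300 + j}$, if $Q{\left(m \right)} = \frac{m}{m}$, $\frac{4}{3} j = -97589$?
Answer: $-130933 + \frac{\sqrt{196433}}{2} \approx -1.3071 \cdot 10^{5}$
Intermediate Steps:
$j = - \frac{292767}{4}$ ($j = \frac{3}{4} \left(-97589\right) = - \frac{292767}{4} \approx -73192.0$)
$Q{\left(m \right)} = 1$
$\left(-130934 + Q{\left(10 \left(13 - 12\right) \right)}\right) + \sqrt{122300 + j} = \left(-130934 + 1\right) + \sqrt{122300 - \frac{292767}{4}} = -130933 + \sqrt{\frac{196433}{4}} = -130933 + \frac{\sqrt{196433}}{2}$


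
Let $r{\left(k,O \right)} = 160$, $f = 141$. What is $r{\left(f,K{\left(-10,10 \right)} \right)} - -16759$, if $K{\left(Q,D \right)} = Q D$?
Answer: $16919$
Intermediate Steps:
$K{\left(Q,D \right)} = D Q$
$r{\left(f,K{\left(-10,10 \right)} \right)} - -16759 = 160 - -16759 = 160 + 16759 = 16919$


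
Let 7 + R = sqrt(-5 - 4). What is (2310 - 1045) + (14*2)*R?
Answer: 1069 + 84*I ≈ 1069.0 + 84.0*I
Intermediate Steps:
R = -7 + 3*I (R = -7 + sqrt(-5 - 4) = -7 + sqrt(-9) = -7 + 3*I ≈ -7.0 + 3.0*I)
(2310 - 1045) + (14*2)*R = (2310 - 1045) + (14*2)*(-7 + 3*I) = 1265 + 28*(-7 + 3*I) = 1265 + (-196 + 84*I) = 1069 + 84*I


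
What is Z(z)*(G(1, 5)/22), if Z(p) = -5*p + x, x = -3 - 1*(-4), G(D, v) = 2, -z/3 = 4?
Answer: 61/11 ≈ 5.5455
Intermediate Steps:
z = -12 (z = -3*4 = -12)
x = 1 (x = -3 + 4 = 1)
Z(p) = 1 - 5*p (Z(p) = -5*p + 1 = 1 - 5*p)
Z(z)*(G(1, 5)/22) = (1 - 5*(-12))*(2/22) = (1 + 60)*(2*(1/22)) = 61*(1/11) = 61/11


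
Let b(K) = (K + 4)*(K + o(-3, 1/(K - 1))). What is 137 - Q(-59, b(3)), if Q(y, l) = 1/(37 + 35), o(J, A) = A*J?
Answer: 9863/72 ≈ 136.99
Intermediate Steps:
b(K) = (4 + K)*(K - 3/(-1 + K)) (b(K) = (K + 4)*(K - 3/(K - 1)) = (4 + K)*(K - 3/(-1 + K)))
Q(y, l) = 1/72
137 - Q(-59, b(3)) = 137 - 1*1/72 = 137 - 1/72 = 9863/72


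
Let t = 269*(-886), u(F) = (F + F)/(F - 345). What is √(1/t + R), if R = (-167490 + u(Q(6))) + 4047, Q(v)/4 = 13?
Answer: I*√797029714442498150490/69831862 ≈ 404.28*I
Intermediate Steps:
Q(v) = 52 (Q(v) = 4*13 = 52)
u(F) = 2*F/(-345 + F) (u(F) = (2*F)/(-345 + F) = 2*F/(-345 + F))
t = -238334
R = -47888903/293 (R = (-167490 + 2*52/(-345 + 52)) + 4047 = (-167490 + 2*52/(-293)) + 4047 = (-167490 + 2*52*(-1/293)) + 4047 = (-167490 - 104/293) + 4047 = -49074674/293 + 4047 = -47888903/293 ≈ -1.6344e+5)
√(1/t + R) = √(1/(-238334) - 47888903/293) = √(-1/238334 - 47888903/293) = √(-11413553807895/69831862) = I*√797029714442498150490/69831862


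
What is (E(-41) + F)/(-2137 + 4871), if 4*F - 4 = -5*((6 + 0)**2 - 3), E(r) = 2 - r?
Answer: 11/10936 ≈ 0.0010059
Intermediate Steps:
F = -161/4 (F = 1 + (-5*((6 + 0)**2 - 3))/4 = 1 + (-5*(6**2 - 3))/4 = 1 + (-5*(36 - 3))/4 = 1 + (-5*33)/4 = 1 + (1/4)*(-165) = 1 - 165/4 = -161/4 ≈ -40.250)
(E(-41) + F)/(-2137 + 4871) = ((2 - 1*(-41)) - 161/4)/(-2137 + 4871) = ((2 + 41) - 161/4)/2734 = (43 - 161/4)*(1/2734) = (11/4)*(1/2734) = 11/10936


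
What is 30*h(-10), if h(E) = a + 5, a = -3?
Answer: 60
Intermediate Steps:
h(E) = 2 (h(E) = -3 + 5 = 2)
30*h(-10) = 30*2 = 60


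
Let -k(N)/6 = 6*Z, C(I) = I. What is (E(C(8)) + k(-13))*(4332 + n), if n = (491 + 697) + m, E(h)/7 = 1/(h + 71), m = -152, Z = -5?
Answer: 76370536/79 ≈ 9.6672e+5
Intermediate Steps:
E(h) = 7/(71 + h) (E(h) = 7/(h + 71) = 7/(71 + h))
n = 1036 (n = (491 + 697) - 152 = 1188 - 152 = 1036)
k(N) = 180 (k(N) = -36*(-5) = -6*(-30) = 180)
(E(C(8)) + k(-13))*(4332 + n) = (7/(71 + 8) + 180)*(4332 + 1036) = (7/79 + 180)*5368 = (14227/79)*5368 = 76370536/79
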